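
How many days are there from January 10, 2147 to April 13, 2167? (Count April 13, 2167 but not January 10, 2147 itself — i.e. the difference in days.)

7398

Jan 10, 2147 → Jan 10, 2148: 365 days.
Jan 10, 2148 → Jan 10, 2149: 366 days (Feb 29, 2148 is in that span).
Jan 10, 2149 → Jan 10, 2150: 365 days.
Jan 10, 2150 → Jan 10, 2151: 365 days.
Jan 10, 2151 → Jan 10, 2152: 365 days.
Jan 10, 2152 → Jan 10, 2153: 366 days (Feb 29, 2152 is in that span).
Jan 10, 2153 → Jan 10, 2154: 365 days.
Jan 10, 2154 → Jan 10, 2155: 365 days.
Jan 10, 2155 → Jan 10, 2156: 365 days.
Jan 10, 2156 → Jan 10, 2157: 366 days (Feb 29, 2156 is in that span).
Jan 10, 2157 → Jan 10, 2158: 365 days.
Jan 10, 2158 → Jan 10, 2159: 365 days.
Jan 10, 2159 → Jan 10, 2160: 365 days.
Jan 10, 2160 → Jan 10, 2161: 366 days (Feb 29, 2160 is in that span).
Jan 10, 2161 → Jan 10, 2162: 365 days.
Jan 10, 2162 → Jan 10, 2163: 365 days.
Jan 10, 2163 → Jan 10, 2164: 365 days.
Jan 10, 2164 → Jan 10, 2165: 366 days (Feb 29, 2164 is in that span).
Jan 10, 2165 → Jan 10, 2166: 365 days.
Jan 10, 2166 → Jan 10, 2167: 365 days.
Jan 10, 2167 → Feb 10, 2167: 31 days (January has 31).
Feb 10, 2167 → Mar 10, 2167: 28 days (February has 28).
Mar 10, 2167 → Apr 10, 2167: 31 days (March has 31).
Apr 10, 2167 → Apr 13, 2167: 3 days.
Total: 7398 days.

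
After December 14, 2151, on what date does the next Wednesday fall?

December 15, 2151

Dec 14, 2151 is a Tuesday.
From Tuesday to the next Wednesday is 1 day.
Dec 14, 2151 + 1 = Dec 15, 2151.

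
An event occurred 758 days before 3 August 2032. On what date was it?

July 7, 2030

−366 (one year; includes Feb 29, 2032) → Aug 3, 2031 (392 left).
−3 → Jul 31, 2031 (end of Jul, 31 days; 389 left).
−31 → Jun 30, 2031 (end of Jun, 30 days; 358 left).
−30 → May 31, 2031 (end of May, 31 days; 328 left).
−31 → Apr 30, 2031 (end of Apr, 30 days; 297 left).
−30 → Mar 31, 2031 (end of Mar, 31 days; 267 left).
−31 → Feb 28, 2031 (end of Feb, 28 days; 236 left).
−28 → Jan 31, 2031 (end of Jan, 31 days; 208 left).
−31 → Dec 31, 2030 (end of Dec, 31 days; 177 left).
−31 → Nov 30, 2030 (end of Nov, 30 days; 146 left).
−30 → Oct 31, 2030 (end of Oct, 31 days; 116 left).
−31 → Sep 30, 2030 (end of Sep, 30 days; 85 left).
−30 → Aug 31, 2030 (end of Aug, 31 days; 55 left).
−31 → Jul 31, 2030 (end of Jul, 31 days; 24 left).
−24 → Jul 7, 2030.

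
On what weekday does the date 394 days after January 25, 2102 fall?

Jan 25, 2102 is a Wednesday.
394 mod 7 = 2, so 394 days after a Wednesday is Wednesday + 2 = Friday.

Friday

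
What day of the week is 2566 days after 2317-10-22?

Friday

First find the weekday of Oct 22, 2317. Doomsday rule: the anchor day for the 2300s is Wednesday. For year 17: 17÷12 = 1 r 5, and 5÷4 = 1, so 1+5+1 = 7.
Wednesday + 7 ≡ Wednesday — that's 2317's doomsday.
In October the doomsday date is Oct 10.
Oct 22 is 12 days after Oct 10; 12 mod 7 = 5, so Wednesday + 5 = Monday.
2566 mod 7 = 4, so 2566 days after a Monday is Monday + 4 = Friday.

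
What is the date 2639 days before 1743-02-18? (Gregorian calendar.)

−365 (one year) → Feb 18, 1742 (2274 left).
−365 (one year) → Feb 18, 1741 (1909 left).
−366 (one year; includes Feb 29, 1740) → Feb 18, 1740 (1543 left).
−365 (one year) → Feb 18, 1739 (1178 left).
−365 (one year) → Feb 18, 1738 (813 left).
−365 (one year) → Feb 18, 1737 (448 left).
−366 (one year; includes Feb 29, 1736) → Feb 18, 1736 (82 left).
−18 → Jan 31, 1736 (end of Jan, 31 days; 64 left).
−31 → Dec 31, 1735 (end of Dec, 31 days; 33 left).
−31 → Nov 30, 1735 (end of Nov, 30 days; 2 left).
−2 → Nov 28, 1735.

November 28, 1735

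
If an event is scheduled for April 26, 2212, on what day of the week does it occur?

January 1, 2212 is a Wednesday.
Jan 1, 2212 → Feb 1, 2212: 31 days (January has 31).
Feb 1, 2212 → Mar 1, 2212: 29 days (February has 29).
Mar 1, 2212 → Apr 1, 2212: 31 days (March has 31).
Apr 1, 2212 → Apr 26, 2212: 25 days.
Total: 116 days.
116 mod 7 = 4, so Wednesday + 4 = Sunday.

Sunday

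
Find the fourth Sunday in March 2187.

March 25, 2187

March 1, 2187 is a Thursday.
The first Sunday is therefore March 4 (3 days later).
The fourth Sunday is 4 + 3×7 = March 25.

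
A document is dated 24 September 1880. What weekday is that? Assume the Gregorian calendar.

Doomsday rule: the anchor day for the 1800s is Friday. For year 80: 80÷12 = 6 r 8, and 8÷4 = 2, so 6+8+2 = 16.
Friday + 16 ≡ Sunday — that's 1880's doomsday.
In September the doomsday date is Sep 5.
Sep 24 is 19 days after Sep 5; 19 mod 7 = 5, so Sunday + 5 = Friday.

Friday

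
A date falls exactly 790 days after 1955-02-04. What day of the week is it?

Thursday

Feb 4, 1955 is a Friday.
790 mod 7 = 6, so 790 days after a Friday is Friday + 6 = Thursday.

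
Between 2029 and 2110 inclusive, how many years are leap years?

19

Multiples of 4 in [2029,2110]: 20.
Of those, multiples of 100: 1 (not leap unless ÷400).
Multiples of 400: 0.
Leap years = 20 − 1 + 0 = 19.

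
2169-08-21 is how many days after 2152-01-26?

Jan 26, 2152 → Jan 26, 2153: 366 days (Feb 29, 2152 is in that span).
Jan 26, 2153 → Jan 26, 2154: 365 days.
Jan 26, 2154 → Jan 26, 2155: 365 days.
Jan 26, 2155 → Jan 26, 2156: 365 days.
Jan 26, 2156 → Jan 26, 2157: 366 days (Feb 29, 2156 is in that span).
Jan 26, 2157 → Jan 26, 2158: 365 days.
Jan 26, 2158 → Jan 26, 2159: 365 days.
Jan 26, 2159 → Jan 26, 2160: 365 days.
Jan 26, 2160 → Jan 26, 2161: 366 days (Feb 29, 2160 is in that span).
Jan 26, 2161 → Jan 26, 2162: 365 days.
Jan 26, 2162 → Jan 26, 2163: 365 days.
Jan 26, 2163 → Jan 26, 2164: 365 days.
Jan 26, 2164 → Jan 26, 2165: 366 days (Feb 29, 2164 is in that span).
Jan 26, 2165 → Jan 26, 2166: 365 days.
Jan 26, 2166 → Jan 26, 2167: 365 days.
Jan 26, 2167 → Jan 26, 2168: 365 days.
Jan 26, 2168 → Jan 26, 2169: 366 days (Feb 29, 2168 is in that span).
Jan 26, 2169 → Feb 26, 2169: 31 days (January has 31).
Feb 26, 2169 → Mar 26, 2169: 28 days (February has 28).
Mar 26, 2169 → Apr 26, 2169: 31 days (March has 31).
Apr 26, 2169 → May 26, 2169: 30 days (April has 30).
May 26, 2169 → Jun 26, 2169: 31 days (May has 31).
Jun 26, 2169 → Jul 26, 2169: 30 days (June has 30).
Jul 26, 2169 → Aug 21, 2169: 26 days.
Total: 6417 days.

6417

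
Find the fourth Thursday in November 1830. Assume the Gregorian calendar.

November 1, 1830 is a Monday.
The first Thursday is therefore November 4 (3 days later).
The fourth Thursday is 4 + 3×7 = November 25.

November 25, 1830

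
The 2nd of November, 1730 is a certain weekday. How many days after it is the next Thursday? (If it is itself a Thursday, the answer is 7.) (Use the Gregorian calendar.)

7

Nov 2, 1730 is a Thursday.
From Thursday to the next Thursday is 7 days.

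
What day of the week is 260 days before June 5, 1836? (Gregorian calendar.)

Saturday

First find the weekday of Jun 5, 1836. Doomsday rule: the anchor day for the 1800s is Friday. For year 36: 36÷12 = 3 r 0, and 0÷4 = 0, so 3+0+0 = 3.
Friday + 3 ≡ Monday — that's 1836's doomsday.
In June the doomsday date is Jun 6.
Jun 5 is 1 day before Jun 6; 1 mod 7 = 1, so Monday − 1 = Sunday.
260 mod 7 = 1, so 260 days before a Sunday is Sunday − 1 = Saturday.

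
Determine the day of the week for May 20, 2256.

Doomsday rule: the anchor day for the 2200s is Friday. For year 56: 56÷12 = 4 r 8, and 8÷4 = 2, so 4+8+2 = 14.
Friday + 14 ≡ Friday — that's 2256's doomsday.
In May the doomsday date is May 9.
May 20 is 11 days after May 9; 11 mod 7 = 4, so Friday + 4 = Tuesday.

Tuesday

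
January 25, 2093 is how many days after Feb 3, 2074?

6931

Feb 3, 2074 → Feb 3, 2075: 365 days.
Feb 3, 2075 → Feb 3, 2076: 365 days.
Feb 3, 2076 → Feb 3, 2077: 366 days (Feb 29, 2076 is in that span).
Feb 3, 2077 → Feb 3, 2078: 365 days.
Feb 3, 2078 → Feb 3, 2079: 365 days.
Feb 3, 2079 → Feb 3, 2080: 365 days.
Feb 3, 2080 → Feb 3, 2081: 366 days (Feb 29, 2080 is in that span).
Feb 3, 2081 → Feb 3, 2082: 365 days.
Feb 3, 2082 → Feb 3, 2083: 365 days.
Feb 3, 2083 → Feb 3, 2084: 365 days.
Feb 3, 2084 → Feb 3, 2085: 366 days (Feb 29, 2084 is in that span).
Feb 3, 2085 → Feb 3, 2086: 365 days.
Feb 3, 2086 → Feb 3, 2087: 365 days.
Feb 3, 2087 → Feb 3, 2088: 365 days.
Feb 3, 2088 → Feb 3, 2089: 366 days (Feb 29, 2088 is in that span).
Feb 3, 2089 → Feb 3, 2090: 365 days.
Feb 3, 2090 → Feb 3, 2091: 365 days.
Feb 3, 2091 → Feb 3, 2092: 365 days.
Feb 3, 2092 → Mar 3, 2092: 29 days (February has 29).
Mar 3, 2092 → Apr 3, 2092: 31 days (March has 31).
Apr 3, 2092 → May 3, 2092: 30 days (April has 30).
May 3, 2092 → Jun 3, 2092: 31 days (May has 31).
Jun 3, 2092 → Jul 3, 2092: 30 days (June has 30).
Jul 3, 2092 → Aug 3, 2092: 31 days (July has 31).
Aug 3, 2092 → Sep 3, 2092: 31 days (August has 31).
Sep 3, 2092 → Oct 3, 2092: 30 days (September has 30).
Oct 3, 2092 → Nov 3, 2092: 31 days (October has 31).
Nov 3, 2092 → Dec 3, 2092: 30 days (November has 30).
Dec 3, 2092 → Jan 3, 2093: 31 days (December has 31).
Jan 3, 2093 → Jan 25, 2093: 22 days.
Total: 6931 days.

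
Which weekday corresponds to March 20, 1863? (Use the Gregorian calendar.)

Doomsday rule: the anchor day for the 1800s is Friday. For year 63: 63÷12 = 5 r 3, and 3÷4 = 0, so 5+3+0 = 8.
Friday + 8 ≡ Saturday — that's 1863's doomsday.
In March the doomsday date is Mar 14.
Mar 20 is 6 days after Mar 14; 6 mod 7 = 6, so Saturday + 6 = Friday.

Friday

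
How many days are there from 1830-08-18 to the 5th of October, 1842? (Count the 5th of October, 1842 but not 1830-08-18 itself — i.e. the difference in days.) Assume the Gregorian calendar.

4431

Aug 18, 1830 → Aug 18, 1831: 365 days.
Aug 18, 1831 → Aug 18, 1832: 366 days (Feb 29, 1832 is in that span).
Aug 18, 1832 → Aug 18, 1833: 365 days.
Aug 18, 1833 → Aug 18, 1834: 365 days.
Aug 18, 1834 → Aug 18, 1835: 365 days.
Aug 18, 1835 → Aug 18, 1836: 366 days (Feb 29, 1836 is in that span).
Aug 18, 1836 → Aug 18, 1837: 365 days.
Aug 18, 1837 → Aug 18, 1838: 365 days.
Aug 18, 1838 → Aug 18, 1839: 365 days.
Aug 18, 1839 → Aug 18, 1840: 366 days (Feb 29, 1840 is in that span).
Aug 18, 1840 → Aug 18, 1841: 365 days.
Aug 18, 1841 → Aug 18, 1842: 365 days.
Aug 18, 1842 → Sep 18, 1842: 31 days (August has 31).
Sep 18, 1842 → Oct 5, 1842: 17 days.
Total: 4431 days.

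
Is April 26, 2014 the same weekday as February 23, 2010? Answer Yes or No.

From Feb 23, 2010 to Apr 26, 2014 is 1523 days.
1523 mod 7 = 4, so they are different weekdays.
(Feb 23, 2010 is a Tuesday; Apr 26, 2014 is a Saturday.)

No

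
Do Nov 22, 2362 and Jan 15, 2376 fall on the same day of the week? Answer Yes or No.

From Nov 22, 2362 to Jan 15, 2376 is 4802 days.
4802 mod 7 = 0, so they are the same weekday.
(Nov 22, 2362 is a Thursday; Jan 15, 2376 is a Thursday.)

Yes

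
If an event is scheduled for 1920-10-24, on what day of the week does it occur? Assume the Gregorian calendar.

January 1, 1920 is a Thursday.
Jan 1, 1920 → Feb 1, 1920: 31 days (January has 31).
Feb 1, 1920 → Mar 1, 1920: 29 days (February has 29).
Mar 1, 1920 → Apr 1, 1920: 31 days (March has 31).
Apr 1, 1920 → May 1, 1920: 30 days (April has 30).
May 1, 1920 → Jun 1, 1920: 31 days (May has 31).
Jun 1, 1920 → Jul 1, 1920: 30 days (June has 30).
Jul 1, 1920 → Aug 1, 1920: 31 days (July has 31).
Aug 1, 1920 → Sep 1, 1920: 31 days (August has 31).
Sep 1, 1920 → Oct 1, 1920: 30 days (September has 30).
Oct 1, 1920 → Oct 24, 1920: 23 days.
Total: 297 days.
297 mod 7 = 3, so Thursday + 3 = Sunday.

Sunday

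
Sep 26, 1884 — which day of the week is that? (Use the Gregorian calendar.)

Friday

Doomsday rule: the anchor day for the 1800s is Friday. For year 84: 84÷12 = 7 r 0, and 0÷4 = 0, so 7+0+0 = 7.
Friday + 7 ≡ Friday — that's 1884's doomsday.
In September the doomsday date is Sep 5.
Sep 26 is 21 days after Sep 5; 21 mod 7 = 0, so Friday + 0 = Friday.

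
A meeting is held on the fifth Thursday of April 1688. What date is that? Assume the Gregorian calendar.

April 29, 1688

April 1, 1688 is a Thursday.
The first Thursday is therefore April 1 (same day).
The fifth Thursday is 1 + 4×7 = April 29.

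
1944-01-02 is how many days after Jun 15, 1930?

Jun 15, 1930 → Jun 15, 1931: 365 days.
Jun 15, 1931 → Jun 15, 1932: 366 days (Feb 29, 1932 is in that span).
Jun 15, 1932 → Jun 15, 1933: 365 days.
Jun 15, 1933 → Jun 15, 1934: 365 days.
Jun 15, 1934 → Jun 15, 1935: 365 days.
Jun 15, 1935 → Jun 15, 1936: 366 days (Feb 29, 1936 is in that span).
Jun 15, 1936 → Jun 15, 1937: 365 days.
Jun 15, 1937 → Jun 15, 1938: 365 days.
Jun 15, 1938 → Jun 15, 1939: 365 days.
Jun 15, 1939 → Jun 15, 1940: 366 days (Feb 29, 1940 is in that span).
Jun 15, 1940 → Jun 15, 1941: 365 days.
Jun 15, 1941 → Jun 15, 1942: 365 days.
Jun 15, 1942 → Jun 15, 1943: 365 days.
Jun 15, 1943 → Jul 15, 1943: 30 days (June has 30).
Jul 15, 1943 → Aug 15, 1943: 31 days (July has 31).
Aug 15, 1943 → Sep 15, 1943: 31 days (August has 31).
Sep 15, 1943 → Oct 15, 1943: 30 days (September has 30).
Oct 15, 1943 → Nov 15, 1943: 31 days (October has 31).
Nov 15, 1943 → Dec 15, 1943: 30 days (November has 30).
Dec 15, 1943 → Jan 2, 1944: 18 days.
Total: 4949 days.

4949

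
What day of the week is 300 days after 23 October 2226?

Oct 23, 2226 is a Monday.
300 mod 7 = 6, so 300 days after a Monday is Monday + 6 = Sunday.

Sunday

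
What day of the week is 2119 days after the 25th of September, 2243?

First find the weekday of Sep 25, 2243. Doomsday rule: the anchor day for the 2200s is Friday. For year 43: 43÷12 = 3 r 7, and 7÷4 = 1, so 3+7+1 = 11.
Friday + 11 ≡ Tuesday — that's 2243's doomsday.
In September the doomsday date is Sep 5.
Sep 25 is 20 days after Sep 5; 20 mod 7 = 6, so Tuesday + 6 = Monday.
2119 mod 7 = 5, so 2119 days after a Monday is Monday + 5 = Saturday.

Saturday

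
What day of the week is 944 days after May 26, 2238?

First find the weekday of May 26, 2238. Doomsday rule: the anchor day for the 2200s is Friday. For year 38: 38÷12 = 3 r 2, and 2÷4 = 0, so 3+2+0 = 5.
Friday + 5 ≡ Wednesday — that's 2238's doomsday.
In May the doomsday date is May 9.
May 26 is 17 days after May 9; 17 mod 7 = 3, so Wednesday + 3 = Saturday.
944 mod 7 = 6, so 944 days after a Saturday is Saturday + 6 = Friday.

Friday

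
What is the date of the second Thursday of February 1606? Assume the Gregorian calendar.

February 1, 1606 is a Wednesday.
The first Thursday is therefore February 2 (1 days later).
The second Thursday is 2 + 1×7 = February 9.

February 9, 1606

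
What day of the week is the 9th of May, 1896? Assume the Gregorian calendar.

Saturday

Doomsday rule: the anchor day for the 1800s is Friday. For year 96: 96÷12 = 8 r 0, and 0÷4 = 0, so 8+0+0 = 8.
Friday + 8 ≡ Saturday — that's 1896's doomsday.
In May the doomsday date is May 9.
May 9 is the doomsday itself: Saturday.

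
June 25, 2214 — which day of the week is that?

January 1, 2214 is a Saturday.
Jan 1, 2214 → Feb 1, 2214: 31 days (January has 31).
Feb 1, 2214 → Mar 1, 2214: 28 days (February has 28).
Mar 1, 2214 → Apr 1, 2214: 31 days (March has 31).
Apr 1, 2214 → May 1, 2214: 30 days (April has 30).
May 1, 2214 → Jun 1, 2214: 31 days (May has 31).
Jun 1, 2214 → Jun 25, 2214: 24 days.
Total: 175 days.
175 mod 7 = 0, so Saturday + 0 = Saturday.

Saturday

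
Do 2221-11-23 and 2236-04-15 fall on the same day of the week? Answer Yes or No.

Yes

From Nov 23, 2221 to Apr 15, 2236 is 5257 days.
5257 mod 7 = 0, so they are the same weekday.
(Nov 23, 2221 is a Friday; Apr 15, 2236 is a Friday.)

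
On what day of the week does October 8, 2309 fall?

Doomsday rule: the anchor day for the 2300s is Wednesday. For year 09: 9÷12 = 0 r 9, and 9÷4 = 2, so 0+9+2 = 11.
Wednesday + 11 ≡ Sunday — that's 2309's doomsday.
In October the doomsday date is Oct 10.
Oct 8 is 2 days before Oct 10; 2 mod 7 = 2, so Sunday − 2 = Friday.

Friday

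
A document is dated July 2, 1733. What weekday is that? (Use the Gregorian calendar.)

Doomsday rule: the anchor day for the 1700s is Sunday. For year 33: 33÷12 = 2 r 9, and 9÷4 = 2, so 2+9+2 = 13.
Sunday + 13 ≡ Saturday — that's 1733's doomsday.
In July the doomsday date is Jul 11.
Jul 2 is 9 days before Jul 11; 9 mod 7 = 2, so Saturday − 2 = Thursday.

Thursday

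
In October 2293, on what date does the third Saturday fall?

October 21, 2293

October 1, 2293 is a Sunday.
The first Saturday is therefore October 7 (6 days later).
The third Saturday is 7 + 2×7 = October 21.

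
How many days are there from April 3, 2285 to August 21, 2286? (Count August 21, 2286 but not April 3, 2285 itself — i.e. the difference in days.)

505

Apr 3, 2285 → Apr 3, 2286: 365 days.
Apr 3, 2286 → May 3, 2286: 30 days (April has 30).
May 3, 2286 → Jun 3, 2286: 31 days (May has 31).
Jun 3, 2286 → Jul 3, 2286: 30 days (June has 30).
Jul 3, 2286 → Aug 3, 2286: 31 days (July has 31).
Aug 3, 2286 → Aug 21, 2286: 18 days.
Total: 505 days.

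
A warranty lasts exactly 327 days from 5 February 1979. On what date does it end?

December 29, 1979

Feb has 28 days: +24 → Mar 1, 1979 (303 left).
Mar has 31 days: +31 → Apr 1, 1979 (272 left).
Apr has 30 days: +30 → May 1, 1979 (242 left).
May has 31 days: +31 → Jun 1, 1979 (211 left).
Jun has 30 days: +30 → Jul 1, 1979 (181 left).
Jul has 31 days: +31 → Aug 1, 1979 (150 left).
Aug has 31 days: +31 → Sep 1, 1979 (119 left).
Sep has 30 days: +30 → Oct 1, 1979 (89 left).
Oct has 31 days: +31 → Nov 1, 1979 (58 left).
Nov has 30 days: +30 → Dec 1, 1979 (28 left).
+28 → Dec 29, 1979.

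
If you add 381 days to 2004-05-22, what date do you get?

June 7, 2005

May has 31 days: +10 → Jun 1, 2004 (371 left).
Jun has 30 days: +30 → Jul 1, 2004 (341 left).
Jul has 31 days: +31 → Aug 1, 2004 (310 left).
Aug has 31 days: +31 → Sep 1, 2004 (279 left).
Sep has 30 days: +30 → Oct 1, 2004 (249 left).
Oct has 31 days: +31 → Nov 1, 2004 (218 left).
Nov has 30 days: +30 → Dec 1, 2004 (188 left).
Dec has 31 days: +31 → Jan 1, 2005 (157 left).
Jan has 31 days: +31 → Feb 1, 2005 (126 left).
Feb has 28 days: +28 → Mar 1, 2005 (98 left).
Mar has 31 days: +31 → Apr 1, 2005 (67 left).
Apr has 30 days: +30 → May 1, 2005 (37 left).
May has 31 days: +31 → Jun 1, 2005 (6 left).
+6 → Jun 7, 2005.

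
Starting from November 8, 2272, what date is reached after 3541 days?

+365 (one year) → Nov 8, 2273 (3176 left).
+365 (one year) → Nov 8, 2274 (2811 left).
+365 (one year) → Nov 8, 2275 (2446 left).
+366 (one year; includes Feb 29, 2276) → Nov 8, 2276 (2080 left).
+365 (one year) → Nov 8, 2277 (1715 left).
+365 (one year) → Nov 8, 2278 (1350 left).
+365 (one year) → Nov 8, 2279 (985 left).
+366 (one year; includes Feb 29, 2280) → Nov 8, 2280 (619 left).
+365 (one year) → Nov 8, 2281 (254 left).
Nov has 30 days: +23 → Dec 1, 2281 (231 left).
Dec has 31 days: +31 → Jan 1, 2282 (200 left).
Jan has 31 days: +31 → Feb 1, 2282 (169 left).
Feb has 28 days: +28 → Mar 1, 2282 (141 left).
Mar has 31 days: +31 → Apr 1, 2282 (110 left).
Apr has 30 days: +30 → May 1, 2282 (80 left).
May has 31 days: +31 → Jun 1, 2282 (49 left).
Jun has 30 days: +30 → Jul 1, 2282 (19 left).
+19 → Jul 20, 2282.

July 20, 2282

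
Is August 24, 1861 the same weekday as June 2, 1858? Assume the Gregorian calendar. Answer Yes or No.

No

From Jun 2, 1858 to Aug 24, 1861 is 1179 days.
1179 mod 7 = 3, so they are different weekdays.
(Jun 2, 1858 is a Wednesday; Aug 24, 1861 is a Saturday.)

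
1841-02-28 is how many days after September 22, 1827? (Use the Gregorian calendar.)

Sep 22, 1827 → Sep 22, 1828: 366 days (Feb 29, 1828 is in that span).
Sep 22, 1828 → Sep 22, 1829: 365 days.
Sep 22, 1829 → Sep 22, 1830: 365 days.
Sep 22, 1830 → Sep 22, 1831: 365 days.
Sep 22, 1831 → Sep 22, 1832: 366 days (Feb 29, 1832 is in that span).
Sep 22, 1832 → Sep 22, 1833: 365 days.
Sep 22, 1833 → Sep 22, 1834: 365 days.
Sep 22, 1834 → Sep 22, 1835: 365 days.
Sep 22, 1835 → Sep 22, 1836: 366 days (Feb 29, 1836 is in that span).
Sep 22, 1836 → Sep 22, 1837: 365 days.
Sep 22, 1837 → Sep 22, 1838: 365 days.
Sep 22, 1838 → Sep 22, 1839: 365 days.
Sep 22, 1839 → Sep 22, 1840: 366 days (Feb 29, 1840 is in that span).
Sep 22, 1840 → Oct 22, 1840: 30 days (September has 30).
Oct 22, 1840 → Nov 22, 1840: 31 days (October has 31).
Nov 22, 1840 → Dec 22, 1840: 30 days (November has 30).
Dec 22, 1840 → Jan 22, 1841: 31 days (December has 31).
Jan 22, 1841 → Feb 22, 1841: 31 days (January has 31).
Feb 22, 1841 → Feb 28, 1841: 6 days.
Total: 4908 days.

4908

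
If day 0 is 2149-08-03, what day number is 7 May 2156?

2469

Aug 3, 2149 → Aug 3, 2150: 365 days.
Aug 3, 2150 → Aug 3, 2151: 365 days.
Aug 3, 2151 → Aug 3, 2152: 366 days (Feb 29, 2152 is in that span).
Aug 3, 2152 → Aug 3, 2153: 365 days.
Aug 3, 2153 → Aug 3, 2154: 365 days.
Aug 3, 2154 → Aug 3, 2155: 365 days.
Aug 3, 2155 → Sep 3, 2155: 31 days (August has 31).
Sep 3, 2155 → Oct 3, 2155: 30 days (September has 30).
Oct 3, 2155 → Nov 3, 2155: 31 days (October has 31).
Nov 3, 2155 → Dec 3, 2155: 30 days (November has 30).
Dec 3, 2155 → Jan 3, 2156: 31 days (December has 31).
Jan 3, 2156 → Feb 3, 2156: 31 days (January has 31).
Feb 3, 2156 → Mar 3, 2156: 29 days (February has 29).
Mar 3, 2156 → Apr 3, 2156: 31 days (March has 31).
Apr 3, 2156 → May 3, 2156: 30 days (April has 30).
May 3, 2156 → May 7, 2156: 4 days.
Total: 2469 days.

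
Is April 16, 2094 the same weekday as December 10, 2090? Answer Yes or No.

No

From Dec 10, 2090 to Apr 16, 2094 is 1223 days.
1223 mod 7 = 5, so they are different weekdays.
(Dec 10, 2090 is a Sunday; Apr 16, 2094 is a Friday.)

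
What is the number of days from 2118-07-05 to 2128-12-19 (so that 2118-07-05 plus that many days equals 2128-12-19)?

Jul 5, 2118 → Jul 5, 2119: 365 days.
Jul 5, 2119 → Jul 5, 2120: 366 days (Feb 29, 2120 is in that span).
Jul 5, 2120 → Jul 5, 2121: 365 days.
Jul 5, 2121 → Jul 5, 2122: 365 days.
Jul 5, 2122 → Jul 5, 2123: 365 days.
Jul 5, 2123 → Jul 5, 2124: 366 days (Feb 29, 2124 is in that span).
Jul 5, 2124 → Jul 5, 2125: 365 days.
Jul 5, 2125 → Jul 5, 2126: 365 days.
Jul 5, 2126 → Jul 5, 2127: 365 days.
Jul 5, 2127 → Jul 5, 2128: 366 days (Feb 29, 2128 is in that span).
Jul 5, 2128 → Aug 5, 2128: 31 days (July has 31).
Aug 5, 2128 → Sep 5, 2128: 31 days (August has 31).
Sep 5, 2128 → Oct 5, 2128: 30 days (September has 30).
Oct 5, 2128 → Nov 5, 2128: 31 days (October has 31).
Nov 5, 2128 → Dec 5, 2128: 30 days (November has 30).
Dec 5, 2128 → Dec 19, 2128: 14 days.
Total: 3820 days.

3820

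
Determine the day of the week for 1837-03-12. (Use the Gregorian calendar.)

Sunday

Doomsday rule: the anchor day for the 1800s is Friday. For year 37: 37÷12 = 3 r 1, and 1÷4 = 0, so 3+1+0 = 4.
Friday + 4 ≡ Tuesday — that's 1837's doomsday.
In March the doomsday date is Mar 14.
Mar 12 is 2 days before Mar 14; 2 mod 7 = 2, so Tuesday − 2 = Sunday.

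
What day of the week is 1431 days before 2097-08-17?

Wednesday

First find the weekday of Aug 17, 2097. Doomsday rule: the anchor day for the 2000s is Tuesday. For year 97: 97÷12 = 8 r 1, and 1÷4 = 0, so 8+1+0 = 9.
Tuesday + 9 ≡ Thursday — that's 2097's doomsday.
In August the doomsday date is Aug 8.
Aug 17 is 9 days after Aug 8; 9 mod 7 = 2, so Thursday + 2 = Saturday.
1431 mod 7 = 3, so 1431 days before a Saturday is Saturday − 3 = Wednesday.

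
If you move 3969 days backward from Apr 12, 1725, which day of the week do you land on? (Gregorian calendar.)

Thursday

Apr 12, 1725 is a Thursday.
3969 mod 7 = 0, so 3969 days before a Thursday is Thursday − 0 = Thursday.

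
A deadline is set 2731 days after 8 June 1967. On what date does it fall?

+366 (one year; includes Feb 29, 1968) → Jun 8, 1968 (2365 left).
+365 (one year) → Jun 8, 1969 (2000 left).
+365 (one year) → Jun 8, 1970 (1635 left).
+365 (one year) → Jun 8, 1971 (1270 left).
+366 (one year; includes Feb 29, 1972) → Jun 8, 1972 (904 left).
+365 (one year) → Jun 8, 1973 (539 left).
+365 (one year) → Jun 8, 1974 (174 left).
Jun has 30 days: +23 → Jul 1, 1974 (151 left).
Jul has 31 days: +31 → Aug 1, 1974 (120 left).
Aug has 31 days: +31 → Sep 1, 1974 (89 left).
Sep has 30 days: +30 → Oct 1, 1974 (59 left).
Oct has 31 days: +31 → Nov 1, 1974 (28 left).
+28 → Nov 29, 1974.

November 29, 1974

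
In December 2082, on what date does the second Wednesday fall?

December 1, 2082 is a Tuesday.
The first Wednesday is therefore December 2 (1 days later).
The second Wednesday is 2 + 1×7 = December 9.

December 9, 2082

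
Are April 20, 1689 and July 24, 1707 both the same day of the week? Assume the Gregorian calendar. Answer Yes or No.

No

From Apr 20, 1689 to Jul 24, 1707 is 6668 days.
6668 mod 7 = 4, so they are different weekdays.
(Apr 20, 1689 is a Wednesday; Jul 24, 1707 is a Sunday.)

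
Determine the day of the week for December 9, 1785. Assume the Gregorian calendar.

Friday

Doomsday rule: the anchor day for the 1700s is Sunday. For year 85: 85÷12 = 7 r 1, and 1÷4 = 0, so 7+1+0 = 8.
Sunday + 8 ≡ Monday — that's 1785's doomsday.
In December the doomsday date is Dec 12.
Dec 9 is 3 days before Dec 12; 3 mod 7 = 3, so Monday − 3 = Friday.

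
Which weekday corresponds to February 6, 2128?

Friday

Doomsday rule: the anchor day for the 2100s is Sunday. For year 28: 28÷12 = 2 r 4, and 4÷4 = 1, so 2+4+1 = 7.
Sunday + 7 ≡ Sunday — that's 2128's doomsday.
In February the doomsday date is Feb 29 (2128 is a leap year (divisible by 4)).
Feb 6 is 23 days before Feb 29; 23 mod 7 = 2, so Sunday − 2 = Friday.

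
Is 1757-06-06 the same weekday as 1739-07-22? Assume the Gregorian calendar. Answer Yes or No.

No

From Jul 22, 1739 to Jun 6, 1757 is 6529 days.
6529 mod 7 = 5, so they are different weekdays.
(Jul 22, 1739 is a Wednesday; Jun 6, 1757 is a Monday.)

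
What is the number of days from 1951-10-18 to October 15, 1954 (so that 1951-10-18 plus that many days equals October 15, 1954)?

Oct 18, 1951 → Oct 18, 1952: 366 days (Feb 29, 1952 is in that span).
Oct 18, 1952 → Oct 18, 1953: 365 days.
Oct 18, 1953 → Nov 18, 1953: 31 days (October has 31).
Nov 18, 1953 → Dec 18, 1953: 30 days (November has 30).
Dec 18, 1953 → Jan 18, 1954: 31 days (December has 31).
Jan 18, 1954 → Feb 18, 1954: 31 days (January has 31).
Feb 18, 1954 → Mar 18, 1954: 28 days (February has 28).
Mar 18, 1954 → Apr 18, 1954: 31 days (March has 31).
Apr 18, 1954 → May 18, 1954: 30 days (April has 30).
May 18, 1954 → Jun 18, 1954: 31 days (May has 31).
Jun 18, 1954 → Jul 18, 1954: 30 days (June has 30).
Jul 18, 1954 → Aug 18, 1954: 31 days (July has 31).
Aug 18, 1954 → Sep 18, 1954: 31 days (August has 31).
Sep 18, 1954 → Oct 15, 1954: 27 days.
Total: 1093 days.

1093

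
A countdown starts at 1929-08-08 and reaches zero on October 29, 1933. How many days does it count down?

Aug 8, 1929 → Aug 8, 1930: 365 days.
Aug 8, 1930 → Aug 8, 1931: 365 days.
Aug 8, 1931 → Aug 8, 1932: 366 days (Feb 29, 1932 is in that span).
Aug 8, 1932 → Aug 8, 1933: 365 days.
Aug 8, 1933 → Sep 8, 1933: 31 days (August has 31).
Sep 8, 1933 → Oct 8, 1933: 30 days (September has 30).
Oct 8, 1933 → Oct 29, 1933: 21 days.
Total: 1543 days.

1543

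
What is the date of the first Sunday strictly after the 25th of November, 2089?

November 27, 2089

Nov 25, 2089 is a Friday.
From Friday to the next Sunday is 2 days.
Nov 25, 2089 + 2 = Nov 27, 2089.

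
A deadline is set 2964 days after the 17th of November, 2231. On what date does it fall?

+366 (one year; includes Feb 29, 2232) → Nov 17, 2232 (2598 left).
+365 (one year) → Nov 17, 2233 (2233 left).
+365 (one year) → Nov 17, 2234 (1868 left).
+365 (one year) → Nov 17, 2235 (1503 left).
+366 (one year; includes Feb 29, 2236) → Nov 17, 2236 (1137 left).
+365 (one year) → Nov 17, 2237 (772 left).
+365 (one year) → Nov 17, 2238 (407 left).
+365 (one year) → Nov 17, 2239 (42 left).
Nov has 30 days: +14 → Dec 1, 2239 (28 left).
+28 → Dec 29, 2239.

December 29, 2239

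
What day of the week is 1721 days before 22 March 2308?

Monday

First find the weekday of Mar 22, 2308. Doomsday rule: the anchor day for the 2300s is Wednesday. For year 08: 8÷12 = 0 r 8, and 8÷4 = 2, so 0+8+2 = 10.
Wednesday + 10 ≡ Saturday — that's 2308's doomsday.
In March the doomsday date is Mar 14.
Mar 22 is 8 days after Mar 14; 8 mod 7 = 1, so Saturday + 1 = Sunday.
1721 mod 7 = 6, so 1721 days before a Sunday is Sunday − 6 = Monday.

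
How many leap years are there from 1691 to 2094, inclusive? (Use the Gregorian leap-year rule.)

98

Multiples of 4 in [1691,2094]: 101.
Of those, multiples of 100: 4 (not leap unless ÷400).
Multiples of 400: 1.
Leap years = 101 − 4 + 1 = 98.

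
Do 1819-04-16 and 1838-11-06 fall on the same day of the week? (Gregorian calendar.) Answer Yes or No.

No

From Apr 16, 1819 to Nov 6, 1838 is 7144 days.
7144 mod 7 = 4, so they are different weekdays.
(Apr 16, 1819 is a Friday; Nov 6, 1838 is a Tuesday.)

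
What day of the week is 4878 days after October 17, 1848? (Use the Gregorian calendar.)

Monday

Oct 17, 1848 is a Tuesday.
4878 mod 7 = 6, so 4878 days after a Tuesday is Tuesday + 6 = Monday.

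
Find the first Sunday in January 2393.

January 1, 2393 is a Friday.
The first Sunday is therefore January 3 (2 days later).

January 3, 2393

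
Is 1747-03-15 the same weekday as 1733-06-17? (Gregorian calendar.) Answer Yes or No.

Yes

From Jun 17, 1733 to Mar 15, 1747 is 5019 days.
5019 mod 7 = 0, so they are the same weekday.
(Jun 17, 1733 is a Wednesday; Mar 15, 1747 is a Wednesday.)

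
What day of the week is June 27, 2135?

Doomsday rule: the anchor day for the 2100s is Sunday. For year 35: 35÷12 = 2 r 11, and 11÷4 = 2, so 2+11+2 = 15.
Sunday + 15 ≡ Monday — that's 2135's doomsday.
In June the doomsday date is Jun 6.
Jun 27 is 21 days after Jun 6; 21 mod 7 = 0, so Monday + 0 = Monday.

Monday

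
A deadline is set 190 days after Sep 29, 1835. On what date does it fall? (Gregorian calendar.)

Sep has 30 days: +2 → Oct 1, 1835 (188 left).
Oct has 31 days: +31 → Nov 1, 1835 (157 left).
Nov has 30 days: +30 → Dec 1, 1835 (127 left).
Dec has 31 days: +31 → Jan 1, 1836 (96 left).
Jan has 31 days: +31 → Feb 1, 1836 (65 left).
Feb has 29 days: +29 → Mar 1, 1836 (36 left).
Mar has 31 days: +31 → Apr 1, 1836 (5 left).
+5 → Apr 6, 1836.

April 6, 1836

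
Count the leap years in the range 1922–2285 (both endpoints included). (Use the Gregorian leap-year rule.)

Multiples of 4 in [1922,2285]: 91.
Of those, multiples of 100: 3 (not leap unless ÷400).
Multiples of 400: 1.
Leap years = 91 − 3 + 1 = 89.

89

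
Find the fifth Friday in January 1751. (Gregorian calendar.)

January 29, 1751

January 1, 1751 is a Friday.
The first Friday is therefore January 1 (same day).
The fifth Friday is 1 + 4×7 = January 29.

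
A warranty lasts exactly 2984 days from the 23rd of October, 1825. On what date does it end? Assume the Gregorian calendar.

+365 (one year) → Oct 23, 1826 (2619 left).
+365 (one year) → Oct 23, 1827 (2254 left).
+366 (one year; includes Feb 29, 1828) → Oct 23, 1828 (1888 left).
+365 (one year) → Oct 23, 1829 (1523 left).
+365 (one year) → Oct 23, 1830 (1158 left).
+365 (one year) → Oct 23, 1831 (793 left).
+366 (one year; includes Feb 29, 1832) → Oct 23, 1832 (427 left).
+365 (one year) → Oct 23, 1833 (62 left).
Oct has 31 days: +9 → Nov 1, 1833 (53 left).
Nov has 30 days: +30 → Dec 1, 1833 (23 left).
+23 → Dec 24, 1833.

December 24, 1833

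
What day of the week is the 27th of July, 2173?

Tuesday

Doomsday rule: the anchor day for the 2100s is Sunday. For year 73: 73÷12 = 6 r 1, and 1÷4 = 0, so 6+1+0 = 7.
Sunday + 7 ≡ Sunday — that's 2173's doomsday.
In July the doomsday date is Jul 11.
Jul 27 is 16 days after Jul 11; 16 mod 7 = 2, so Sunday + 2 = Tuesday.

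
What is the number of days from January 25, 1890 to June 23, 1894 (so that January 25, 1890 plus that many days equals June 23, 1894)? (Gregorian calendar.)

1610

Jan 25, 1890 → Jan 25, 1891: 365 days.
Jan 25, 1891 → Jan 25, 1892: 365 days.
Jan 25, 1892 → Jan 25, 1893: 366 days (Feb 29, 1892 is in that span).
Jan 25, 1893 → Jan 25, 1894: 365 days.
Jan 25, 1894 → Feb 25, 1894: 31 days (January has 31).
Feb 25, 1894 → Mar 25, 1894: 28 days (February has 28).
Mar 25, 1894 → Apr 25, 1894: 31 days (March has 31).
Apr 25, 1894 → May 25, 1894: 30 days (April has 30).
May 25, 1894 → Jun 23, 1894: 29 days.
Total: 1610 days.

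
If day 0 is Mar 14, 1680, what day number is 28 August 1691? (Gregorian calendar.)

Mar 14, 1680 → Mar 14, 1681: 365 days.
Mar 14, 1681 → Mar 14, 1682: 365 days.
Mar 14, 1682 → Mar 14, 1683: 365 days.
Mar 14, 1683 → Mar 14, 1684: 366 days (Feb 29, 1684 is in that span).
Mar 14, 1684 → Mar 14, 1685: 365 days.
Mar 14, 1685 → Mar 14, 1686: 365 days.
Mar 14, 1686 → Mar 14, 1687: 365 days.
Mar 14, 1687 → Mar 14, 1688: 366 days (Feb 29, 1688 is in that span).
Mar 14, 1688 → Mar 14, 1689: 365 days.
Mar 14, 1689 → Mar 14, 1690: 365 days.
Mar 14, 1690 → Mar 14, 1691: 365 days.
Mar 14, 1691 → Apr 14, 1691: 31 days (March has 31).
Apr 14, 1691 → May 14, 1691: 30 days (April has 30).
May 14, 1691 → Jun 14, 1691: 31 days (May has 31).
Jun 14, 1691 → Jul 14, 1691: 30 days (June has 30).
Jul 14, 1691 → Aug 14, 1691: 31 days (July has 31).
Aug 14, 1691 → Aug 28, 1691: 14 days.
Total: 4184 days.

4184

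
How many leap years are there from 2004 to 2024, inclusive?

Multiples of 4 in [2004,2024]: 6.
Of those, multiples of 100: 0 (not leap unless ÷400).
Multiples of 400: 0.
Leap years = 6 − 0 + 0 = 6.

6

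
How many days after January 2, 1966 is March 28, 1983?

6294

Jan 2, 1966 → Jan 2, 1967: 365 days.
Jan 2, 1967 → Jan 2, 1968: 365 days.
Jan 2, 1968 → Jan 2, 1969: 366 days (Feb 29, 1968 is in that span).
Jan 2, 1969 → Jan 2, 1970: 365 days.
Jan 2, 1970 → Jan 2, 1971: 365 days.
Jan 2, 1971 → Jan 2, 1972: 365 days.
Jan 2, 1972 → Jan 2, 1973: 366 days (Feb 29, 1972 is in that span).
Jan 2, 1973 → Jan 2, 1974: 365 days.
Jan 2, 1974 → Jan 2, 1975: 365 days.
Jan 2, 1975 → Jan 2, 1976: 365 days.
Jan 2, 1976 → Jan 2, 1977: 366 days (Feb 29, 1976 is in that span).
Jan 2, 1977 → Jan 2, 1978: 365 days.
Jan 2, 1978 → Jan 2, 1979: 365 days.
Jan 2, 1979 → Jan 2, 1980: 365 days.
Jan 2, 1980 → Jan 2, 1981: 366 days (Feb 29, 1980 is in that span).
Jan 2, 1981 → Jan 2, 1982: 365 days.
Jan 2, 1982 → Jan 2, 1983: 365 days.
Jan 2, 1983 → Feb 2, 1983: 31 days (January has 31).
Feb 2, 1983 → Mar 2, 1983: 28 days (February has 28).
Mar 2, 1983 → Mar 28, 1983: 26 days.
Total: 6294 days.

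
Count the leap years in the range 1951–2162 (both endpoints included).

52

Multiples of 4 in [1951,2162]: 53.
Of those, multiples of 100: 2 (not leap unless ÷400).
Multiples of 400: 1.
Leap years = 53 − 2 + 1 = 52.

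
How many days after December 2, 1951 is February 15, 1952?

Dec 2, 1951 → Jan 2, 1952: 31 days (December has 31).
Jan 2, 1952 → Feb 2, 1952: 31 days (January has 31).
Feb 2, 1952 → Feb 15, 1952: 13 days.
Total: 75 days.

75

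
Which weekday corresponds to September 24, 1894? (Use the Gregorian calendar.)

Doomsday rule: the anchor day for the 1800s is Friday. For year 94: 94÷12 = 7 r 10, and 10÷4 = 2, so 7+10+2 = 19.
Friday + 19 ≡ Wednesday — that's 1894's doomsday.
In September the doomsday date is Sep 5.
Sep 24 is 19 days after Sep 5; 19 mod 7 = 5, so Wednesday + 5 = Monday.

Monday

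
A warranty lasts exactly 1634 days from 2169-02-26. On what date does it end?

+365 (one year) → Feb 26, 2170 (1269 left).
+365 (one year) → Feb 26, 2171 (904 left).
+365 (one year) → Feb 26, 2172 (539 left).
+366 (one year; includes Feb 29, 2172) → Feb 26, 2173 (173 left).
Feb has 28 days: +3 → Mar 1, 2173 (170 left).
Mar has 31 days: +31 → Apr 1, 2173 (139 left).
Apr has 30 days: +30 → May 1, 2173 (109 left).
May has 31 days: +31 → Jun 1, 2173 (78 left).
Jun has 30 days: +30 → Jul 1, 2173 (48 left).
Jul has 31 days: +31 → Aug 1, 2173 (17 left).
+17 → Aug 18, 2173.

August 18, 2173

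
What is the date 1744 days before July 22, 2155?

October 12, 2150

−365 (one year) → Jul 22, 2154 (1379 left).
−365 (one year) → Jul 22, 2153 (1014 left).
−365 (one year) → Jul 22, 2152 (649 left).
−366 (one year; includes Feb 29, 2152) → Jul 22, 2151 (283 left).
−22 → Jun 30, 2151 (end of Jun, 30 days; 261 left).
−30 → May 31, 2151 (end of May, 31 days; 231 left).
−31 → Apr 30, 2151 (end of Apr, 30 days; 200 left).
−30 → Mar 31, 2151 (end of Mar, 31 days; 170 left).
−31 → Feb 28, 2151 (end of Feb, 28 days; 139 left).
−28 → Jan 31, 2151 (end of Jan, 31 days; 111 left).
−31 → Dec 31, 2150 (end of Dec, 31 days; 80 left).
−31 → Nov 30, 2150 (end of Nov, 30 days; 49 left).
−30 → Oct 31, 2150 (end of Oct, 31 days; 19 left).
−19 → Oct 12, 2150.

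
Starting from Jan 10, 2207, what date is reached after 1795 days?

+365 (one year) → Jan 10, 2208 (1430 left).
+366 (one year; includes Feb 29, 2208) → Jan 10, 2209 (1064 left).
+365 (one year) → Jan 10, 2210 (699 left).
+365 (one year) → Jan 10, 2211 (334 left).
Jan has 31 days: +22 → Feb 1, 2211 (312 left).
Feb has 28 days: +28 → Mar 1, 2211 (284 left).
Mar has 31 days: +31 → Apr 1, 2211 (253 left).
Apr has 30 days: +30 → May 1, 2211 (223 left).
May has 31 days: +31 → Jun 1, 2211 (192 left).
Jun has 30 days: +30 → Jul 1, 2211 (162 left).
Jul has 31 days: +31 → Aug 1, 2211 (131 left).
Aug has 31 days: +31 → Sep 1, 2211 (100 left).
Sep has 30 days: +30 → Oct 1, 2211 (70 left).
Oct has 31 days: +31 → Nov 1, 2211 (39 left).
Nov has 30 days: +30 → Dec 1, 2211 (9 left).
+9 → Dec 10, 2211.

December 10, 2211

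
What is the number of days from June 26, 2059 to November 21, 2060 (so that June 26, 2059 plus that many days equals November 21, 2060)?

514

Jun 26, 2059 → Jun 26, 2060: 366 days (Feb 29, 2060 is in that span).
Jun 26, 2060 → Jul 26, 2060: 30 days (June has 30).
Jul 26, 2060 → Aug 26, 2060: 31 days (July has 31).
Aug 26, 2060 → Sep 26, 2060: 31 days (August has 31).
Sep 26, 2060 → Oct 26, 2060: 30 days (September has 30).
Oct 26, 2060 → Nov 21, 2060: 26 days.
Total: 514 days.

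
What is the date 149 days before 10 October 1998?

May 14, 1998

−10 → Sep 30, 1998 (end of Sep, 30 days; 139 left).
−30 → Aug 31, 1998 (end of Aug, 31 days; 109 left).
−31 → Jul 31, 1998 (end of Jul, 31 days; 78 left).
−31 → Jun 30, 1998 (end of Jun, 30 days; 47 left).
−30 → May 31, 1998 (end of May, 31 days; 17 left).
−17 → May 14, 1998.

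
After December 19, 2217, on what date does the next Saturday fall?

December 20, 2217

Dec 19, 2217 is a Friday.
From Friday to the next Saturday is 1 day.
Dec 19, 2217 + 1 = Dec 20, 2217.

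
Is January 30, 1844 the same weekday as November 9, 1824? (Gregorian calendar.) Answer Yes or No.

From Nov 9, 1824 to Jan 30, 1844 is 7021 days.
7021 mod 7 = 0, so they are the same weekday.
(Nov 9, 1824 is a Tuesday; Jan 30, 1844 is a Tuesday.)

Yes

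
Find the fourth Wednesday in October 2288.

October 1, 2288 is a Monday.
The first Wednesday is therefore October 3 (2 days later).
The fourth Wednesday is 3 + 3×7 = October 24.

October 24, 2288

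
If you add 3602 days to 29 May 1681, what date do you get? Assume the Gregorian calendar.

April 9, 1691

+365 (one year) → May 29, 1682 (3237 left).
+365 (one year) → May 29, 1683 (2872 left).
+366 (one year; includes Feb 29, 1684) → May 29, 1684 (2506 left).
+365 (one year) → May 29, 1685 (2141 left).
+365 (one year) → May 29, 1686 (1776 left).
+365 (one year) → May 29, 1687 (1411 left).
+366 (one year; includes Feb 29, 1688) → May 29, 1688 (1045 left).
+365 (one year) → May 29, 1689 (680 left).
+365 (one year) → May 29, 1690 (315 left).
May has 31 days: +3 → Jun 1, 1690 (312 left).
Jun has 30 days: +30 → Jul 1, 1690 (282 left).
Jul has 31 days: +31 → Aug 1, 1690 (251 left).
Aug has 31 days: +31 → Sep 1, 1690 (220 left).
Sep has 30 days: +30 → Oct 1, 1690 (190 left).
Oct has 31 days: +31 → Nov 1, 1690 (159 left).
Nov has 30 days: +30 → Dec 1, 1690 (129 left).
Dec has 31 days: +31 → Jan 1, 1691 (98 left).
Jan has 31 days: +31 → Feb 1, 1691 (67 left).
Feb has 28 days: +28 → Mar 1, 1691 (39 left).
Mar has 31 days: +31 → Apr 1, 1691 (8 left).
+8 → Apr 9, 1691.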